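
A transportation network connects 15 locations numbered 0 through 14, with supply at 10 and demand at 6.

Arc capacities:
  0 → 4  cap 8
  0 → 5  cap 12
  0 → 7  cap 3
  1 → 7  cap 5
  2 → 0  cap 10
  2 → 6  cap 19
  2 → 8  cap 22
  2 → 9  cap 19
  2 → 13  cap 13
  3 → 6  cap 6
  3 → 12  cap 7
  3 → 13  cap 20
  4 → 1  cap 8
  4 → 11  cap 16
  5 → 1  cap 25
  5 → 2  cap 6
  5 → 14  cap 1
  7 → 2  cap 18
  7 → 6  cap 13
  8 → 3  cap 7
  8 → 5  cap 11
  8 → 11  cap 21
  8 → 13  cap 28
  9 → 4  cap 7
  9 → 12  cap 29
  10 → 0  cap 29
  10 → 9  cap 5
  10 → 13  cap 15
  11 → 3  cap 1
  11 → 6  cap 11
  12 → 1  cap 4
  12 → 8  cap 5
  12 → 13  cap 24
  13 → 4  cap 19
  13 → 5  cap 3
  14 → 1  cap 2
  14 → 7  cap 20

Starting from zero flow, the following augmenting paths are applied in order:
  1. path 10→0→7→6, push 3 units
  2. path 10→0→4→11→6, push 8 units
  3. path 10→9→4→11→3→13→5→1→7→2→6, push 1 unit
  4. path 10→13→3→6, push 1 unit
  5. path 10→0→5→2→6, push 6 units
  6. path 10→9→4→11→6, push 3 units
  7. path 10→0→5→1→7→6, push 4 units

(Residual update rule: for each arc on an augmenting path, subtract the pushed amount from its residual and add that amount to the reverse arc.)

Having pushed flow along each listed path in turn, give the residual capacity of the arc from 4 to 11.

after path 1 (10→0→7→6, push 3): res(4,11)=16
after path 2 (10→0→4→11→6, push 8): res(4,11)=8
after path 3 (10→9→4→11→3→13→5→1→7→2→6, push 1): res(4,11)=7
after path 4 (10→13→3→6, push 1): res(4,11)=7
after path 5 (10→0→5→2→6, push 6): res(4,11)=7
after path 6 (10→9→4→11→6, push 3): res(4,11)=4
after path 7 (10→0→5→1→7→6, push 4): res(4,11)=4

Residual capacity of (4,11): 4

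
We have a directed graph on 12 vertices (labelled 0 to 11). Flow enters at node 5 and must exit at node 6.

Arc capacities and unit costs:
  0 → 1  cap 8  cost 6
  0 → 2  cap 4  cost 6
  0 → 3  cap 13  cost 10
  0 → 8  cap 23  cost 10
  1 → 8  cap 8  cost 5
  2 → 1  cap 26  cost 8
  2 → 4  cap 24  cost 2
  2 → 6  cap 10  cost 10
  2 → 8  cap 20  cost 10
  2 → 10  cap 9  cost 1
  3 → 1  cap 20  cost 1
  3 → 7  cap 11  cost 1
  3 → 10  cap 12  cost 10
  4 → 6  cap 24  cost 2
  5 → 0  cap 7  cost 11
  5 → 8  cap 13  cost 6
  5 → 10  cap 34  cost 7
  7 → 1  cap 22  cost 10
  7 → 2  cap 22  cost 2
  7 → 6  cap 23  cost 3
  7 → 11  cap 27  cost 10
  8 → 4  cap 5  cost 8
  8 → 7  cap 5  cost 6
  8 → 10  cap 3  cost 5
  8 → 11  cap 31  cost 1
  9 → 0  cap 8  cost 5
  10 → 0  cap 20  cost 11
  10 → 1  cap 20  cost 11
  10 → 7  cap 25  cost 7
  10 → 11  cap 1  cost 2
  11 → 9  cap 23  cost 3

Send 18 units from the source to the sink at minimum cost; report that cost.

shortest-cost path #1: 5→8→7→6 push 5 @ unit cost 15 (adds 75)
shortest-cost path #2: 5→8→4→6 push 5 @ unit cost 16 (adds 80)
shortest-cost path #3: 5→10→7→6 push 8 @ unit cost 17 (adds 136)
total cost = 291

Minimum cost for 18 units: 291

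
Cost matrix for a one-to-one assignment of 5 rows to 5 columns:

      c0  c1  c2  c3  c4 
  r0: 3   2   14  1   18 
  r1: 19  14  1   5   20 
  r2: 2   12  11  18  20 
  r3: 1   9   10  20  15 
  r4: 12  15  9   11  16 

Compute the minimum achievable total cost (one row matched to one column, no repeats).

optimal assignment: row0→col3 (cost 1), row1→col2 (cost 1), row2→col0 (cost 2), row3→col1 (cost 9), row4→col4 (cost 16)
total = 1 + 1 + 2 + 9 + 16 = 29

Minimum assignment cost: 29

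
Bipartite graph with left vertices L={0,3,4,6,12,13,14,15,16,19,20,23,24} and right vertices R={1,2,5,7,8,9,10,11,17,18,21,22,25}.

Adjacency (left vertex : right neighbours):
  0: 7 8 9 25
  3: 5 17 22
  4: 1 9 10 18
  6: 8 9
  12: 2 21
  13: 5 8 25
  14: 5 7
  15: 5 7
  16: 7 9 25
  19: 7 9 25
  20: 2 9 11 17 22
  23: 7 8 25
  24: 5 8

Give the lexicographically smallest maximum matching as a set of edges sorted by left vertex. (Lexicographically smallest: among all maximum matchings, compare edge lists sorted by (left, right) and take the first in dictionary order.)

|M| = 9 (so the lex-smallest maximum matching has 9 edges)
process left vertices in ascending order; for each, take the smallest-labelled available neighbour that still permits 9 edges overall, or leave it unmatched if none does
lex-smallest matching: {0-7, 3-17, 4-1, 6-8, 12-2, 13-5, 16-9, 19-25, 20-11}

Lex-smallest maximum matching: {(0,7), (3,17), (4,1), (6,8), (12,2), (13,5), (16,9), (19,25), (20,11)}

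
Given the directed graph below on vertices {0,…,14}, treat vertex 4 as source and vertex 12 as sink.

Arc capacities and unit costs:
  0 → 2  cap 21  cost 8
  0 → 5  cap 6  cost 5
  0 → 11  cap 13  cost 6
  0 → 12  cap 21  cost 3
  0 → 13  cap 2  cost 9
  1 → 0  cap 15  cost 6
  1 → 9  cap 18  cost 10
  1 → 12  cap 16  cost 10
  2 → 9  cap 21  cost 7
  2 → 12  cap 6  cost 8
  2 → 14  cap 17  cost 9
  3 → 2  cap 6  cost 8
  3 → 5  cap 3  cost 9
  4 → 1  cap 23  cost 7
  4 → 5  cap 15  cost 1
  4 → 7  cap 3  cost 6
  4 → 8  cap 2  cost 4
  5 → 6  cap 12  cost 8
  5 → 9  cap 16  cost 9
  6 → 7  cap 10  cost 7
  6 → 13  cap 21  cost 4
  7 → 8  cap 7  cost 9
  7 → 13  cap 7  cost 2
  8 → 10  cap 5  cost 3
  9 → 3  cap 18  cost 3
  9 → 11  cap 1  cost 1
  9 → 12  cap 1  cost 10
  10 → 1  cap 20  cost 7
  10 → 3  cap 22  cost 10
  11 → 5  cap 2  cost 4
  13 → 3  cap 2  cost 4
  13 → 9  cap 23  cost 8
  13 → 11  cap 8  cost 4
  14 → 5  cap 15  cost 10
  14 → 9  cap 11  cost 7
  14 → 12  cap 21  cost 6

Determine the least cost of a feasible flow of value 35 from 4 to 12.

Minimum cost for 35 units: 723

shortest-cost path #1: 4→1→0→12 push 15 @ unit cost 16 (adds 240)
shortest-cost path #2: 4→1→12 push 8 @ unit cost 17 (adds 136)
shortest-cost path #3: 4→5→9→12 push 1 @ unit cost 20 (adds 20)
shortest-cost path #4: 4→8→10→1→12 push 2 @ unit cost 24 (adds 48)
shortest-cost path #5: 4→7→13→3→2→12 push 2 @ unit cost 28 (adds 56)
shortest-cost path #6: 4→5→9→3→2→12 push 4 @ unit cost 29 (adds 116)
shortest-cost path #7: 4→7→8→10→1→12 push 1 @ unit cost 35 (adds 35)
shortest-cost path #8: 4→5→9→3→13→7→8→10→1→12 push 2 @ unit cost 36 (adds 72)
total cost = 723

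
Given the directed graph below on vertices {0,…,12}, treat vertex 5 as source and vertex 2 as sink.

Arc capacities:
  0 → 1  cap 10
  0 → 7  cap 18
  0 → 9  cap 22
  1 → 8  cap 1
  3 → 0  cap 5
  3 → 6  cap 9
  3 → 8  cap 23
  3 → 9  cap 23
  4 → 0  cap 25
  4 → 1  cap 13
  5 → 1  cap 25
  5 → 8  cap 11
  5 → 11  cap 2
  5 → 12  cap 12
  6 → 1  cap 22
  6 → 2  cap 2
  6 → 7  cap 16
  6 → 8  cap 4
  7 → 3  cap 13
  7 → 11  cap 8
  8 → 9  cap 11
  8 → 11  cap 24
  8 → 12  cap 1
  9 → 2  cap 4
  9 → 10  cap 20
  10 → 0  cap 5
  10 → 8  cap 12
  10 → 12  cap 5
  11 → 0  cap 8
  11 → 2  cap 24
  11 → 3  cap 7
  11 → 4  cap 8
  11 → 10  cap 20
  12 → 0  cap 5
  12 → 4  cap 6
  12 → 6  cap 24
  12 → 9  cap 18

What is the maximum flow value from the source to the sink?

Maximum flow value: 26

augment #1: 5→11→2 bottleneck 2, total now 2
augment #2: 5→8→9→2 bottleneck 4, total now 6
augment #3: 5→8→11→2 bottleneck 7, total now 13
augment #4: 5→12→6→2 bottleneck 2, total now 15
augment #5: 5→1→8→11→2 bottleneck 1, total now 16
augment #6: 5→12→0→7→11→2 bottleneck 5, total now 21
augment #7: 5→12→6→7→11→2 bottleneck 3, total now 24
augment #8: 5→12→6→8→11→2 bottleneck 2, total now 26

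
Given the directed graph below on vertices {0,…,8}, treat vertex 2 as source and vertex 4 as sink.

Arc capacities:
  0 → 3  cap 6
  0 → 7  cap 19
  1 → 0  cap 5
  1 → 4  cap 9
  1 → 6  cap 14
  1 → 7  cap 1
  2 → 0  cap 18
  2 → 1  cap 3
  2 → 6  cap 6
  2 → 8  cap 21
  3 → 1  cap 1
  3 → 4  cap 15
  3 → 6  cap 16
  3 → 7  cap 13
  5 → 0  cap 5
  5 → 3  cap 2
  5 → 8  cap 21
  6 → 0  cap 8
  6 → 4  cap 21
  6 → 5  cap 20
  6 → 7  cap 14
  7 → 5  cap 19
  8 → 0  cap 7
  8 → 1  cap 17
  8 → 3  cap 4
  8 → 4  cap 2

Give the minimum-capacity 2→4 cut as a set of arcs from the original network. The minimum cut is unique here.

augment #1: 2→1→4 push 3
augment #2: 2→6→4 push 6
augment #3: 2→8→4 push 2
augment #4: 2→0→3→4 push 6
augment #5: 2→8→1→4 push 6
augment #6: 2→8→3→4 push 4
augment #7: 2→8→1→6→4 push 9
augment #8: 2→0→7→5→3→4 push 2
augment #9: 2→0→7→5→8→1→6→4 push 2
max flow = 40; residual-reachable set from 2 gives S-side
cut edges (S→T): {(0,3), (2,1), (2,6), (5,3), (8,1), (8,3), (8,4)} total cap 40

Min-cut arcs: {(0,3), (2,1), (2,6), (5,3), (8,1), (8,3), (8,4)} (total capacity 40)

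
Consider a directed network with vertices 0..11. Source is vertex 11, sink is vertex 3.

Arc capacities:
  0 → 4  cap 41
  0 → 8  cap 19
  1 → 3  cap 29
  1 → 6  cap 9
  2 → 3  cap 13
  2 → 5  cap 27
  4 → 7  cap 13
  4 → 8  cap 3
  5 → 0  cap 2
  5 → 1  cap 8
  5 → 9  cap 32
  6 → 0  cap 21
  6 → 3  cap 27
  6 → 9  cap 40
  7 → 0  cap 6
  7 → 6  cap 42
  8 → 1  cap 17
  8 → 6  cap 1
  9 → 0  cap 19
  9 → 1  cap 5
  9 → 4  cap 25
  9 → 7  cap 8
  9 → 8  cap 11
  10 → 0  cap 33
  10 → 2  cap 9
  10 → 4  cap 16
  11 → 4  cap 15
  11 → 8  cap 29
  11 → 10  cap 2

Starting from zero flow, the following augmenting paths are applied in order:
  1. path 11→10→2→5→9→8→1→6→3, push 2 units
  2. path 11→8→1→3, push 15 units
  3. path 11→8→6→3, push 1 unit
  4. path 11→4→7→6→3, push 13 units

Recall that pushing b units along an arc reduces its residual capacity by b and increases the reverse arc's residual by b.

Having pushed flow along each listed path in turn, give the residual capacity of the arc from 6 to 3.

after path 1 (11→10→2→5→9→8→1→6→3, push 2): res(6,3)=25
after path 2 (11→8→1→3, push 15): res(6,3)=25
after path 3 (11→8→6→3, push 1): res(6,3)=24
after path 4 (11→4→7→6→3, push 13): res(6,3)=11

Residual capacity of (6,3): 11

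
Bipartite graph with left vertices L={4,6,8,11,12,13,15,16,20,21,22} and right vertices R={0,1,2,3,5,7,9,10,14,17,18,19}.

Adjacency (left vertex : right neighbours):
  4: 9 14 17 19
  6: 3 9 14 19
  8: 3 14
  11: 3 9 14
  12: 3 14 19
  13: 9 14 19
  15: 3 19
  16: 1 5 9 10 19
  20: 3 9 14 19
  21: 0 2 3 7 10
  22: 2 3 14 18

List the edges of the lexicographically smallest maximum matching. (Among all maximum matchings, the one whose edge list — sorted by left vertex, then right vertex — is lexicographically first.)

|M| = 8 (so the lex-smallest maximum matching has 8 edges)
process left vertices in ascending order; for each, take the smallest-labelled available neighbour that still permits 8 edges overall, or leave it unmatched if none does
lex-smallest matching: {4-17, 6-3, 8-14, 11-9, 12-19, 16-1, 21-0, 22-2}

Lex-smallest maximum matching: {(4,17), (6,3), (8,14), (11,9), (12,19), (16,1), (21,0), (22,2)}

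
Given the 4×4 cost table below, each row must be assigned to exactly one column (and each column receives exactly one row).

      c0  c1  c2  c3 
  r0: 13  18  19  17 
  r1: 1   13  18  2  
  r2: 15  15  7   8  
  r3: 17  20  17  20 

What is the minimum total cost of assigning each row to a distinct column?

Minimum assignment cost: 42

optimal assignment: row0→col0 (cost 13), row1→col3 (cost 2), row2→col2 (cost 7), row3→col1 (cost 20)
total = 13 + 2 + 7 + 20 = 42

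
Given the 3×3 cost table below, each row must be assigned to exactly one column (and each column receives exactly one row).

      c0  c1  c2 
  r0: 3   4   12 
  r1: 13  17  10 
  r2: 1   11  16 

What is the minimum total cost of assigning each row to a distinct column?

optimal assignment: row0→col1 (cost 4), row1→col2 (cost 10), row2→col0 (cost 1)
total = 4 + 10 + 1 = 15

Minimum assignment cost: 15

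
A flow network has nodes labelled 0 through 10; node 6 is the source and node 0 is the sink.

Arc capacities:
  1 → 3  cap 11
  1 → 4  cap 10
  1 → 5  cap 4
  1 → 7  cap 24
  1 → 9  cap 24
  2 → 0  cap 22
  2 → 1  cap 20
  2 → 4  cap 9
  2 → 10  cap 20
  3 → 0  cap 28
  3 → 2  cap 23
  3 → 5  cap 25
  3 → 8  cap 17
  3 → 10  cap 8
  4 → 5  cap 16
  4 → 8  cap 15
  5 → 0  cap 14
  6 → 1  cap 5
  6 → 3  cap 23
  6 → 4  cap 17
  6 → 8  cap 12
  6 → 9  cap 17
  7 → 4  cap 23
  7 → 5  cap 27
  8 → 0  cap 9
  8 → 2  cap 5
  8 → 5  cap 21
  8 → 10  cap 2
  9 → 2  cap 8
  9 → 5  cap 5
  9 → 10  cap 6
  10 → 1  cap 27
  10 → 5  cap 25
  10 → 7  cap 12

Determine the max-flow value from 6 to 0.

Maximum flow value: 70

augment #1: 6→3→0 bottleneck 23, total now 23
augment #2: 6→8→0 bottleneck 9, total now 32
augment #3: 6→1→3→0 bottleneck 5, total now 37
augment #4: 6→4→5→0 bottleneck 14, total now 51
augment #5: 6→8→2→0 bottleneck 3, total now 54
augment #6: 6→9→2→0 bottleneck 8, total now 62
augment #7: 6→4→8→2→0 bottleneck 2, total now 64
augment #8: 6→9→10→1→3→2→0 bottleneck 6, total now 70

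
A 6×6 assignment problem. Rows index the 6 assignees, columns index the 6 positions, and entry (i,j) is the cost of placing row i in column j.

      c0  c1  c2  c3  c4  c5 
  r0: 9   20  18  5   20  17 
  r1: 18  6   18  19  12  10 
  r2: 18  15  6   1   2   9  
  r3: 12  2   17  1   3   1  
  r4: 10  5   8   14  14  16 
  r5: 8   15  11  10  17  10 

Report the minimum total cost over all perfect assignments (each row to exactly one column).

optimal assignment: row0→col3 (cost 5), row1→col1 (cost 6), row2→col4 (cost 2), row3→col5 (cost 1), row4→col2 (cost 8), row5→col0 (cost 8)
total = 5 + 6 + 2 + 1 + 8 + 8 = 30

Minimum assignment cost: 30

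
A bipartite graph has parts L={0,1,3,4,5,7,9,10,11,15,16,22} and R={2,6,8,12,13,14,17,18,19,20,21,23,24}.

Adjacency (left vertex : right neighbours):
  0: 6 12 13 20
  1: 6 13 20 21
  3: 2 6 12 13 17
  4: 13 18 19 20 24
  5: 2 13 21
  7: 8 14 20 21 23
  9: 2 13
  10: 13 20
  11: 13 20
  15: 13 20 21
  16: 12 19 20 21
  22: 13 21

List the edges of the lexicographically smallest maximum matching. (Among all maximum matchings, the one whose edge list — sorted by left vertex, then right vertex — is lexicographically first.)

Lex-smallest maximum matching: {(0,12), (1,6), (3,17), (4,18), (5,2), (7,8), (9,13), (10,20), (15,21), (16,19)}

|M| = 10 (so the lex-smallest maximum matching has 10 edges)
process left vertices in ascending order; for each, take the smallest-labelled available neighbour that still permits 10 edges overall, or leave it unmatched if none does
lex-smallest matching: {0-12, 1-6, 3-17, 4-18, 5-2, 7-8, 9-13, 10-20, 15-21, 16-19}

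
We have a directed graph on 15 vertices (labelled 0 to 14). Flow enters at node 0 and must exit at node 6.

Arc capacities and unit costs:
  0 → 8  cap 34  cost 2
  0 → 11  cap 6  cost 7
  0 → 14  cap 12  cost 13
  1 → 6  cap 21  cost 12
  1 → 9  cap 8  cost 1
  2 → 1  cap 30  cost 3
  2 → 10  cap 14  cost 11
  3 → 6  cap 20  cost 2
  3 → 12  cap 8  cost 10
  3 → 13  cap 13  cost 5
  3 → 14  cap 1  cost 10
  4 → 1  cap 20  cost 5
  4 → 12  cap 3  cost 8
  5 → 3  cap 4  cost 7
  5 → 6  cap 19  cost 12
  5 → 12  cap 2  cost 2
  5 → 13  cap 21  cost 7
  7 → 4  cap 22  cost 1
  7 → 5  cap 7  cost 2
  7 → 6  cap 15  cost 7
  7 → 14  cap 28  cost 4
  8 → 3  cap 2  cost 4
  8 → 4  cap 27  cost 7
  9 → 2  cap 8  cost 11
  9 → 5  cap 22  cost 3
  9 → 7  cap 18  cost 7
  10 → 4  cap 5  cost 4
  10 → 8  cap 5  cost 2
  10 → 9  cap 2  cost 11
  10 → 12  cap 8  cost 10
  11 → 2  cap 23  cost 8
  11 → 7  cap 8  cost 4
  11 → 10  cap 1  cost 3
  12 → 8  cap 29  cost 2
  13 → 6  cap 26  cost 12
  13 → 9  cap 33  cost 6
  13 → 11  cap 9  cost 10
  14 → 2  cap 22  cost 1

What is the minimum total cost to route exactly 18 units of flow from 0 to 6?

shortest-cost path #1: 0→8→3→6 push 2 @ unit cost 8 (adds 16)
shortest-cost path #2: 0→11→7→6 push 6 @ unit cost 18 (adds 108)
shortest-cost path #3: 0→8→4→1→6 push 10 @ unit cost 26 (adds 260)
total cost = 384

Minimum cost for 18 units: 384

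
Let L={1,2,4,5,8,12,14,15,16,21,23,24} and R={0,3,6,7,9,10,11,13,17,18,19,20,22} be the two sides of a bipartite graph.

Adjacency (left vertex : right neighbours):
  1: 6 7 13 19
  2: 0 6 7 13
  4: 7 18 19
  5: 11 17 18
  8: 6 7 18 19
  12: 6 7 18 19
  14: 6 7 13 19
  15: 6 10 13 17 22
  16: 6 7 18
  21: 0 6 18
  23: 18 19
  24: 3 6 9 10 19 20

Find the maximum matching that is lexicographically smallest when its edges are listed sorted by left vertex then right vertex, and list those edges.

|M| = 9 (so the lex-smallest maximum matching has 9 edges)
process left vertices in ascending order; for each, take the smallest-labelled available neighbour that still permits 9 edges overall, or leave it unmatched if none does
lex-smallest matching: {1-6, 2-0, 4-7, 5-11, 8-18, 12-19, 14-13, 15-10, 24-3}

Lex-smallest maximum matching: {(1,6), (2,0), (4,7), (5,11), (8,18), (12,19), (14,13), (15,10), (24,3)}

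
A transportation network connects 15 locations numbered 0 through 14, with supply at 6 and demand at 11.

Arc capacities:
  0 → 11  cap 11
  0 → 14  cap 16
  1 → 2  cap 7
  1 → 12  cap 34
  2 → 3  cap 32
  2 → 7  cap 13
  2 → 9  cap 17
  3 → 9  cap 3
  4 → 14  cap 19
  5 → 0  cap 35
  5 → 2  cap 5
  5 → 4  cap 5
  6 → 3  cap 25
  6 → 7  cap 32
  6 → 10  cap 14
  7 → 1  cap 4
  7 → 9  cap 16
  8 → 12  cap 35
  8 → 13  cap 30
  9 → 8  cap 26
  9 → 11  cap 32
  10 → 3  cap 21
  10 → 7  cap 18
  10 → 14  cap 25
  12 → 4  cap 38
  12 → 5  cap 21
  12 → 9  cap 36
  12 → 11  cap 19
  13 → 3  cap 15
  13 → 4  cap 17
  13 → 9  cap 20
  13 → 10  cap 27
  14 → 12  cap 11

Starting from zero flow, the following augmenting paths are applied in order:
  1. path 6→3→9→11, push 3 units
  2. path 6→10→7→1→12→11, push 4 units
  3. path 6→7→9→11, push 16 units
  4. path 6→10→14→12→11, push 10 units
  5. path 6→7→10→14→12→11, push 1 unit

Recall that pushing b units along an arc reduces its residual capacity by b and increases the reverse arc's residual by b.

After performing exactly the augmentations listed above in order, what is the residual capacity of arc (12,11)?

after path 1 (6→3→9→11, push 3): res(12,11)=19
after path 2 (6→10→7→1→12→11, push 4): res(12,11)=15
after path 3 (6→7→9→11, push 16): res(12,11)=15
after path 4 (6→10→14→12→11, push 10): res(12,11)=5
after path 5 (6→7→10→14→12→11, push 1): res(12,11)=4

Residual capacity of (12,11): 4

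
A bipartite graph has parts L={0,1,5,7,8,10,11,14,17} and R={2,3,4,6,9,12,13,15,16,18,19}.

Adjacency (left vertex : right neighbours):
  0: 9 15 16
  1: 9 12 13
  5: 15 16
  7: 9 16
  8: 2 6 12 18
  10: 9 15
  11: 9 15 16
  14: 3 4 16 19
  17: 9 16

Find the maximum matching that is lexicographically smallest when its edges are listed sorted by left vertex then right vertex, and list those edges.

Lex-smallest maximum matching: {(0,9), (1,12), (5,15), (7,16), (8,2), (14,3)}

|M| = 6 (so the lex-smallest maximum matching has 6 edges)
process left vertices in ascending order; for each, take the smallest-labelled available neighbour that still permits 6 edges overall, or leave it unmatched if none does
lex-smallest matching: {0-9, 1-12, 5-15, 7-16, 8-2, 14-3}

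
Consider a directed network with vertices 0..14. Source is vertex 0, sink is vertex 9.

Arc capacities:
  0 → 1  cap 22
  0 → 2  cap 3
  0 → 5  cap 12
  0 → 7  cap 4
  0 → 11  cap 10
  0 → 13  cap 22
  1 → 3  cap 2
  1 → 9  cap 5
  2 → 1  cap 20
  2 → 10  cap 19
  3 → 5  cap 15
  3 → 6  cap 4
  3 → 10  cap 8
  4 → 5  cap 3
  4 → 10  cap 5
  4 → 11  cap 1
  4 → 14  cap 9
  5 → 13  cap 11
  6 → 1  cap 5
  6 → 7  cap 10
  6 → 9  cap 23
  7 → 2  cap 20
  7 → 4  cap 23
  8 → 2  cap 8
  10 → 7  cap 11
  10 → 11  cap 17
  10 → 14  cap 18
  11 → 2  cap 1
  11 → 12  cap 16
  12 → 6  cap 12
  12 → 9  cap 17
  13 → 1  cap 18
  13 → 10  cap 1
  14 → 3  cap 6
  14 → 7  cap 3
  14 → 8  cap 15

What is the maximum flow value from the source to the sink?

augment #1: 0→1→9 bottleneck 5, total now 5
augment #2: 0→11→12→9 bottleneck 10, total now 15
augment #3: 0→1→3→6→9 bottleneck 2, total now 17
augment #4: 0→2→10→11→12→9 bottleneck 3, total now 20
augment #5: 0→7→4→11→12→9 bottleneck 1, total now 21
augment #6: 0→13→10→11→12→9 bottleneck 1, total now 22
augment #7: 0→7→2→10→11→12→9 bottleneck 1, total now 23
augment #8: 0→7→4→14→3→6→9 bottleneck 2, total now 25

Maximum flow value: 25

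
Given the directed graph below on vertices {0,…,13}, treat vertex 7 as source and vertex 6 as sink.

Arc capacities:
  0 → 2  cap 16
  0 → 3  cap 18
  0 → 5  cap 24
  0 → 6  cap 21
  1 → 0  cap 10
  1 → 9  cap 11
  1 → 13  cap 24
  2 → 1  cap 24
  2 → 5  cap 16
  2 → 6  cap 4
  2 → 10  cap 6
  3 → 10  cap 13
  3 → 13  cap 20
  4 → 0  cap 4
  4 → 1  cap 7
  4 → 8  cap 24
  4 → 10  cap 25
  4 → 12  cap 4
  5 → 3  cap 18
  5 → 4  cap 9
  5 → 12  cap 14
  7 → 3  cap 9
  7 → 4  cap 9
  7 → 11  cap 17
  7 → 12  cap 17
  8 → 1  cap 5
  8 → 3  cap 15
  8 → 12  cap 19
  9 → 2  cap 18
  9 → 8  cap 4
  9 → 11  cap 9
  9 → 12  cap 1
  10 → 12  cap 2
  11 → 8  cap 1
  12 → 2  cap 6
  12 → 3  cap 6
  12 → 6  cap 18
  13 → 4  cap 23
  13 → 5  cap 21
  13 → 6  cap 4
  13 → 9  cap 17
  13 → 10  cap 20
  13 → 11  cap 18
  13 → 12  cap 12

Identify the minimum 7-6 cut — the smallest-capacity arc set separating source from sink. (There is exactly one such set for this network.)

augment #1: 7→12→6 push 17
augment #2: 7→3→13→6 push 4
augment #3: 7→4→0→6 push 4
augment #4: 7→4→12→6 push 1
augment #5: 7→4→1→0→6 push 4
augment #6: 7→3→10→12→2→6 push 2
augment #7: 7→3→13→9→2→6 push 2
augment #8: 7→11→8→1→0→6 push 1
augment #9: 7→3→13→4→1→0→6 push 1
max flow = 36; residual-reachable set from 7 gives S-side
cut edges (S→T): {(7,3), (7,4), (7,12), (11,8)} total cap 36

Min-cut arcs: {(7,3), (7,4), (7,12), (11,8)} (total capacity 36)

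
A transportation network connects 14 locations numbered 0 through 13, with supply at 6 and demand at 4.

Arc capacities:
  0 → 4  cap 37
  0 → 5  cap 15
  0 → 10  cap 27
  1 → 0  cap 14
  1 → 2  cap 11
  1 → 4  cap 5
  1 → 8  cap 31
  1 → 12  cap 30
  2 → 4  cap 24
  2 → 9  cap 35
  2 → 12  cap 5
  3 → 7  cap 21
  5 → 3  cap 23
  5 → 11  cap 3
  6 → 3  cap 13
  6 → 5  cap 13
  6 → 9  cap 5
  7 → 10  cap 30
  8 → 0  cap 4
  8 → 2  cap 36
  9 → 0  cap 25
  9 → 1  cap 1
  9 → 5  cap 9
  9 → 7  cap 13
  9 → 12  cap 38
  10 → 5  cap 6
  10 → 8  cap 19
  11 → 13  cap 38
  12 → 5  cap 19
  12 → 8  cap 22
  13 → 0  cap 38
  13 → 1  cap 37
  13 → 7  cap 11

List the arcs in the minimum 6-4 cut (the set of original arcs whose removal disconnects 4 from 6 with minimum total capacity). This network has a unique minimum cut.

augment #1: 6→9→0→4 push 5
augment #2: 6→5→11→13→0→4 push 3
augment #3: 6→3→7→10→8→0→4 push 4
augment #4: 6→3→7→10→8→2→4 push 9
augment #5: 6→5→3→7→10→8→2→4 push 6
max flow = 27; residual-reachable set from 6 gives S-side
cut edges (S→T): {(5,11), (6,9), (10,8)} total cap 27

Min-cut arcs: {(5,11), (6,9), (10,8)} (total capacity 27)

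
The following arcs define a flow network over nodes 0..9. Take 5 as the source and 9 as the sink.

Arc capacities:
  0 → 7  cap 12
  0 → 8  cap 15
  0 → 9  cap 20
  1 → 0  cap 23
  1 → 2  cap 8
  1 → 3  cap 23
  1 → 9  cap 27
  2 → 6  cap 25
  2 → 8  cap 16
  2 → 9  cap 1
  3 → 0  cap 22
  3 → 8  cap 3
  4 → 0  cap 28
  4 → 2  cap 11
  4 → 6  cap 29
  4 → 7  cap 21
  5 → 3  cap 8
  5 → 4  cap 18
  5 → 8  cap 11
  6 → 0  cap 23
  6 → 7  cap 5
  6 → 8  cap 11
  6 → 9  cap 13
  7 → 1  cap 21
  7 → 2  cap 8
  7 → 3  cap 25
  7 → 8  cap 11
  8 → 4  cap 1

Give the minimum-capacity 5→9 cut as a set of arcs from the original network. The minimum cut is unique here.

Min-cut arcs: {(5,3), (5,4), (8,4)} (total capacity 27)

augment #1: 5→3→0→9 push 8
augment #2: 5→4→0→9 push 12
augment #3: 5→4→2→9 push 1
augment #4: 5→4→6→9 push 5
augment #5: 5→8→4→6→9 push 1
max flow = 27; residual-reachable set from 5 gives S-side
cut edges (S→T): {(5,3), (5,4), (8,4)} total cap 27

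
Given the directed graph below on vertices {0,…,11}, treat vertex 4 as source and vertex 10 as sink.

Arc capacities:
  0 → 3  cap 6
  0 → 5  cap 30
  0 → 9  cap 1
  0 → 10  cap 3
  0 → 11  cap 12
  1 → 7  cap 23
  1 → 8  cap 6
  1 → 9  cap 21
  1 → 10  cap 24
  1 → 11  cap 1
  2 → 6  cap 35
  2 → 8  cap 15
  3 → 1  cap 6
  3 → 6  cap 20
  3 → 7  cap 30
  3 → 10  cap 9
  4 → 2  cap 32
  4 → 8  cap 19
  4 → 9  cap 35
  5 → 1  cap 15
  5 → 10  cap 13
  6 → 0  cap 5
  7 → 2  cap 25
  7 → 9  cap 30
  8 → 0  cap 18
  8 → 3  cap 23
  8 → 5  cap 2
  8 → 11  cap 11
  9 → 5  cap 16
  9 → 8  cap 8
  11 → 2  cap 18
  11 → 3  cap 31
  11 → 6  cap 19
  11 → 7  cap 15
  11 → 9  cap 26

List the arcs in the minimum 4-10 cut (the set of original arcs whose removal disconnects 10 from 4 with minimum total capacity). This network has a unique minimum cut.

Min-cut arcs: {(0,10), (3,1), (3,10), (5,1), (5,10)} (total capacity 46)

augment #1: 4→8→0→10 push 3
augment #2: 4→8→3→10 push 9
augment #3: 4→8→5→10 push 2
augment #4: 4→9→5→10 push 11
augment #5: 4→8→3→1→10 push 5
augment #6: 4→9→5→1→10 push 5
augment #7: 4→2→8→3→1→10 push 1
augment #8: 4→2→6→0→5→1→10 push 5
augment #9: 4→2→8→0→5→1→10 push 5
max flow = 46; residual-reachable set from 4 gives S-side
cut edges (S→T): {(0,10), (3,1), (3,10), (5,1), (5,10)} total cap 46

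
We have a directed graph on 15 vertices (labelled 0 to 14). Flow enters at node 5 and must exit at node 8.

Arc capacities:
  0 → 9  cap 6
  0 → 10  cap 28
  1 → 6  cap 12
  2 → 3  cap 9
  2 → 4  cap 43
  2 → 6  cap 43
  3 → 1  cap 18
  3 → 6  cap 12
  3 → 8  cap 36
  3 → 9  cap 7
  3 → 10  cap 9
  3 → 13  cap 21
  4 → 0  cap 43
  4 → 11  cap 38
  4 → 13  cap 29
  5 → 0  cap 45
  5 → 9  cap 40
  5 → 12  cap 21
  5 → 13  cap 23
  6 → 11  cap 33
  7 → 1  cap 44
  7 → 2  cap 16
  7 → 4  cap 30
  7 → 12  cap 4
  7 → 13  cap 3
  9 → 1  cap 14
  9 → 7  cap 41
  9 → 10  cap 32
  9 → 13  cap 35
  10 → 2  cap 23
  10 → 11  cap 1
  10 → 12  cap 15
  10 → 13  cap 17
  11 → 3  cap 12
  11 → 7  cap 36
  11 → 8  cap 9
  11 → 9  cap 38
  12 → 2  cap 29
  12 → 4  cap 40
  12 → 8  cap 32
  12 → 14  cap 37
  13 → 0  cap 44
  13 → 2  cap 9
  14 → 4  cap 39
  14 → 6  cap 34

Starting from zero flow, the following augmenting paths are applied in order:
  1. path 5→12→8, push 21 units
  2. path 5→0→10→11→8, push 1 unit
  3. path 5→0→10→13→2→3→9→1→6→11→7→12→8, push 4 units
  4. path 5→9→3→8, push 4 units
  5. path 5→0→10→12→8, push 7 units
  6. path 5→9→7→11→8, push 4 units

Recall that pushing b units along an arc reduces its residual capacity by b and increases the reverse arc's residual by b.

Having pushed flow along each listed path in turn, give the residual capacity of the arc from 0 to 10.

after path 1 (5→12→8, push 21): res(0,10)=28
after path 2 (5→0→10→11→8, push 1): res(0,10)=27
after path 3 (5→0→10→13→2→3→9→1→6→11→7→12→8, push 4): res(0,10)=23
after path 4 (5→9→3→8, push 4): res(0,10)=23
after path 5 (5→0→10→12→8, push 7): res(0,10)=16
after path 6 (5→9→7→11→8, push 4): res(0,10)=16

Residual capacity of (0,10): 16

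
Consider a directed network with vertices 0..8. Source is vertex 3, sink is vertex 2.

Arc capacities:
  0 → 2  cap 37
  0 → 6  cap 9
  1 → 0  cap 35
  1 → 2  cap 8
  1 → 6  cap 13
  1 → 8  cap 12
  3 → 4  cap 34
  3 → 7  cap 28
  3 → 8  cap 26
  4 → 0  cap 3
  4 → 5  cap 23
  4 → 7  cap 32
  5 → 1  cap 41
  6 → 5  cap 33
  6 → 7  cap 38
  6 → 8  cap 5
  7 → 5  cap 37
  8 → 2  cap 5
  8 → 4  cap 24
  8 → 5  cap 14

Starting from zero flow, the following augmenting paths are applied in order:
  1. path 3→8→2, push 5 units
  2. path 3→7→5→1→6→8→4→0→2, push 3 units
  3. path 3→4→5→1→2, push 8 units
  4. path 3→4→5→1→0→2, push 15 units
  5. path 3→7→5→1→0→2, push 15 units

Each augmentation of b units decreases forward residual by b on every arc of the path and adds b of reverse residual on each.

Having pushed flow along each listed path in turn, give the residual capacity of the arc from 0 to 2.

after path 1 (3→8→2, push 5): res(0,2)=37
after path 2 (3→7→5→1→6→8→4→0→2, push 3): res(0,2)=34
after path 3 (3→4→5→1→2, push 8): res(0,2)=34
after path 4 (3→4→5→1→0→2, push 15): res(0,2)=19
after path 5 (3→7→5→1→0→2, push 15): res(0,2)=4

Residual capacity of (0,2): 4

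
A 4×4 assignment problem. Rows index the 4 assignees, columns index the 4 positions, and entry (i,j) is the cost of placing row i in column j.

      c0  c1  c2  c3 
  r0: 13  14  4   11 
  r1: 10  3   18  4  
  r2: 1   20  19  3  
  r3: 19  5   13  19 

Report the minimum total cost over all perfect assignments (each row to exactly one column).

optimal assignment: row0→col2 (cost 4), row1→col3 (cost 4), row2→col0 (cost 1), row3→col1 (cost 5)
total = 4 + 4 + 1 + 5 = 14

Minimum assignment cost: 14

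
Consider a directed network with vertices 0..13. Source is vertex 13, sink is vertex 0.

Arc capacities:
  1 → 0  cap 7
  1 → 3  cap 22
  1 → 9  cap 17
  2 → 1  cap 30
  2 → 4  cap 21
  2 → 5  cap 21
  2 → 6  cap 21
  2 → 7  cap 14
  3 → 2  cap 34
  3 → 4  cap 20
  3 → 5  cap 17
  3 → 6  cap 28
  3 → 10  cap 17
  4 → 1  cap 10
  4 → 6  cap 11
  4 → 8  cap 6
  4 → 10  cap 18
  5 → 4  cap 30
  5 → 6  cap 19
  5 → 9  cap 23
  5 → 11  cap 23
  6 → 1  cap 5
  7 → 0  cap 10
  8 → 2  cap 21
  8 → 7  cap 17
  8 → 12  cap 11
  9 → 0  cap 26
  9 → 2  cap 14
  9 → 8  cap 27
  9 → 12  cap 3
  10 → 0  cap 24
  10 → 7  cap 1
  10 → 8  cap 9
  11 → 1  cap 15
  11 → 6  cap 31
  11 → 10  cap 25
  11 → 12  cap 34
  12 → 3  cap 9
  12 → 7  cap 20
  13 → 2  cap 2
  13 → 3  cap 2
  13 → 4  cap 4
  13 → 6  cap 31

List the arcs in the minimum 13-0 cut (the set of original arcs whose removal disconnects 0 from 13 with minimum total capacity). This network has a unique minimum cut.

augment #1: 13→2→1→0 push 2
augment #2: 13→3→10→0 push 2
augment #3: 13→4→1→0 push 4
augment #4: 13→6→1→0 push 1
augment #5: 13→6→1→9→0 push 4
max flow = 13; residual-reachable set from 13 gives S-side
cut edges (S→T): {(6,1), (13,2), (13,3), (13,4)} total cap 13

Min-cut arcs: {(6,1), (13,2), (13,3), (13,4)} (total capacity 13)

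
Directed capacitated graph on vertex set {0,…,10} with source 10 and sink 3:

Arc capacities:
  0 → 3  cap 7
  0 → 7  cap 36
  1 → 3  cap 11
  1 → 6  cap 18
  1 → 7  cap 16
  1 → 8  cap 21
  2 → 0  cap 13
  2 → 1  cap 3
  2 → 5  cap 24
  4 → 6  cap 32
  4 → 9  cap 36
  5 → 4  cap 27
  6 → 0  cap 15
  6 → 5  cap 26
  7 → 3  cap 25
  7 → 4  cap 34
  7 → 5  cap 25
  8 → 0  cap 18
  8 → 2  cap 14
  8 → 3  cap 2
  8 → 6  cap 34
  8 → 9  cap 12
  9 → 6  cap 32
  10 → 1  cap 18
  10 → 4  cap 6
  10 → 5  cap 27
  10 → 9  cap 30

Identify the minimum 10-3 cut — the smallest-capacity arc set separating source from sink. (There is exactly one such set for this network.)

Min-cut arcs: {(6,0), (10,1)} (total capacity 33)

augment #1: 10→1→3 push 11
augment #2: 10→1→7→3 push 7
augment #3: 10→4→6→0→3 push 6
augment #4: 10→9→6→0→3 push 1
augment #5: 10→9→6→0→7→3 push 8
max flow = 33; residual-reachable set from 10 gives S-side
cut edges (S→T): {(6,0), (10,1)} total cap 33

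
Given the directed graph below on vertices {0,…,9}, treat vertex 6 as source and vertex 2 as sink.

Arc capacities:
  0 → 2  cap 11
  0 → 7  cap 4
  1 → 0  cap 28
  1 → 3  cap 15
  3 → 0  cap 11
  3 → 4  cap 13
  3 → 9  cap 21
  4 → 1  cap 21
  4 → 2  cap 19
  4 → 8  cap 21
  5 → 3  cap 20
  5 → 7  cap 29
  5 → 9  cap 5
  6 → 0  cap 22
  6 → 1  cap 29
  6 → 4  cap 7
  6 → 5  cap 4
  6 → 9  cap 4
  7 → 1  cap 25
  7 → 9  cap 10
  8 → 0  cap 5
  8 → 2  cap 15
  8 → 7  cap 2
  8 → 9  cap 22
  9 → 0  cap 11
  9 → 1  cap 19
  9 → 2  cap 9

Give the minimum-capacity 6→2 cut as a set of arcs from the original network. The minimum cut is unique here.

augment #1: 6→0→2 push 11
augment #2: 6→4→2 push 7
augment #3: 6→9→2 push 4
augment #4: 6→5→9→2 push 4
augment #5: 6→0→7→9→2 push 1
augment #6: 6→1→3→4→2 push 12
augment #7: 6→1→3→4→8→2 push 1
max flow = 40; residual-reachable set from 6 gives S-side
cut edges (S→T): {(0,2), (3,4), (6,4), (9,2)} total cap 40

Min-cut arcs: {(0,2), (3,4), (6,4), (9,2)} (total capacity 40)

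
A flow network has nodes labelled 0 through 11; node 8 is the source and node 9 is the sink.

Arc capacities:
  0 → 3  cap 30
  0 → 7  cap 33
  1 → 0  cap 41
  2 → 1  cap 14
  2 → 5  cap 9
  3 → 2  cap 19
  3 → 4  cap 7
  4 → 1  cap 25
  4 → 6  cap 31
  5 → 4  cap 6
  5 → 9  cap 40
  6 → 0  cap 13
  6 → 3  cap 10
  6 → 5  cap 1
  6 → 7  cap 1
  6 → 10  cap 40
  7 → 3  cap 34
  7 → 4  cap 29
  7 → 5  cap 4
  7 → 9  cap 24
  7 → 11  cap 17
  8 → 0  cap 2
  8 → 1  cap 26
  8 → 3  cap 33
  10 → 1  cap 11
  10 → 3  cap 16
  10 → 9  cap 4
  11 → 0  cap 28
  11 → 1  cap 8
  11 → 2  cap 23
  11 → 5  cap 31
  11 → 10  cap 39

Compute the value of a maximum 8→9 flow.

augment #1: 8→0→7→9 bottleneck 2, total now 2
augment #2: 8→1→0→7→9 bottleneck 22, total now 24
augment #3: 8→3→2→5→9 bottleneck 9, total now 33
augment #4: 8→1→0→7→5→9 bottleneck 4, total now 37
augment #5: 8→3→4→6→5→9 bottleneck 1, total now 38
augment #6: 8→3→4→6→10→9 bottleneck 4, total now 42
augment #7: 8→3→4→6→7→11→5→9 bottleneck 1, total now 43
augment #8: 8→3→2→1→0→7→11→5→9 bottleneck 5, total now 48

Maximum flow value: 48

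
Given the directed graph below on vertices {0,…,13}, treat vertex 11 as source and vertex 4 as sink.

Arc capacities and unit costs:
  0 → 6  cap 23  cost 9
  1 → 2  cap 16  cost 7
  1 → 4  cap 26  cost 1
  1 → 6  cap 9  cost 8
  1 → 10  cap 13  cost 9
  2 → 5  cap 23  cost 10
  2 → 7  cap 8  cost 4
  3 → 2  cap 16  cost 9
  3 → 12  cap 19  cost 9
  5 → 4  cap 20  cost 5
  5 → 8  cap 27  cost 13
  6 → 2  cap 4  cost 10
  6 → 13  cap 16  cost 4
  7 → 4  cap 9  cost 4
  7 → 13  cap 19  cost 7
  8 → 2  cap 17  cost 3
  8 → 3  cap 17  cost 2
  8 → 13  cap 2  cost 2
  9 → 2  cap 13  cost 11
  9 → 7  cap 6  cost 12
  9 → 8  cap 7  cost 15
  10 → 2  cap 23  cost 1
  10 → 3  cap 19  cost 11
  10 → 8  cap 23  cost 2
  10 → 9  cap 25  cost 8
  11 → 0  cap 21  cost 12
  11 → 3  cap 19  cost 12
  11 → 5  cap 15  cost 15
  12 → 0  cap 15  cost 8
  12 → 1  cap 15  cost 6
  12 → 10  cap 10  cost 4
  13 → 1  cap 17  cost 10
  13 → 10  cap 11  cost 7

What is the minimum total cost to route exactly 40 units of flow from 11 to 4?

Minimum cost for 40 units: 1052

shortest-cost path #1: 11→5→4 push 15 @ unit cost 20 (adds 300)
shortest-cost path #2: 11→3→12→1→4 push 15 @ unit cost 28 (adds 420)
shortest-cost path #3: 11→3→2→7→4 push 4 @ unit cost 29 (adds 116)
shortest-cost path #4: 11→0→6→13→1→4 push 6 @ unit cost 36 (adds 216)
total cost = 1052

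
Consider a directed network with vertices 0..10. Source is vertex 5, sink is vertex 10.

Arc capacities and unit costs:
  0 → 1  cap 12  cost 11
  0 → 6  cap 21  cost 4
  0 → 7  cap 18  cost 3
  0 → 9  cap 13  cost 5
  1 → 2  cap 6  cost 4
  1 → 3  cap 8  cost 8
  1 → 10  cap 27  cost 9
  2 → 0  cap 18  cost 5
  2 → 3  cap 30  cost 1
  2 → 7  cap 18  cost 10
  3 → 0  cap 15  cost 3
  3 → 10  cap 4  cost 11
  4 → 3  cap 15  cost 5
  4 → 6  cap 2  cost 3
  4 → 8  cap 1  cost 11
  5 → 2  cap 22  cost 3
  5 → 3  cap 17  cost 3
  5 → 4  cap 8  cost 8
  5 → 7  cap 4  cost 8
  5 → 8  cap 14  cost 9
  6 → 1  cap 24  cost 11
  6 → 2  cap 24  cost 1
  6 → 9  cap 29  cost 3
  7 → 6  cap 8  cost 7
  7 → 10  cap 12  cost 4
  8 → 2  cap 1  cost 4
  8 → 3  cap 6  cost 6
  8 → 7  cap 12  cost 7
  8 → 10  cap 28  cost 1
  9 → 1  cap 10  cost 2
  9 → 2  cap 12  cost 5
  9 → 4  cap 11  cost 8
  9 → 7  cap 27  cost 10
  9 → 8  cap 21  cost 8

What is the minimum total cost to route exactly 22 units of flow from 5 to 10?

shortest-cost path #1: 5→8→10 push 14 @ unit cost 10 (adds 140)
shortest-cost path #2: 5→7→10 push 4 @ unit cost 12 (adds 48)
shortest-cost path #3: 5→3→0→7→10 push 4 @ unit cost 13 (adds 52)
total cost = 240

Minimum cost for 22 units: 240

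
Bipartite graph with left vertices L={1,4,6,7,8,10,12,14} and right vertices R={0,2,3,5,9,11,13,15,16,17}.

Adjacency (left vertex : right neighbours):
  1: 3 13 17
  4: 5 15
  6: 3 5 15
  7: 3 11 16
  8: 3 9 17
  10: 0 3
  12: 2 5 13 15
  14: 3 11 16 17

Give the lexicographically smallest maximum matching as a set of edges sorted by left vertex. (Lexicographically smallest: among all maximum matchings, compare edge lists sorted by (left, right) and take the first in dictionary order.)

|M| = 8 (so the lex-smallest maximum matching has 8 edges)
process left vertices in ascending order; for each, take the smallest-labelled available neighbour that still permits 8 edges overall, or leave it unmatched if none does
lex-smallest matching: {1-3, 4-5, 6-15, 7-11, 8-9, 10-0, 12-2, 14-16}

Lex-smallest maximum matching: {(1,3), (4,5), (6,15), (7,11), (8,9), (10,0), (12,2), (14,16)}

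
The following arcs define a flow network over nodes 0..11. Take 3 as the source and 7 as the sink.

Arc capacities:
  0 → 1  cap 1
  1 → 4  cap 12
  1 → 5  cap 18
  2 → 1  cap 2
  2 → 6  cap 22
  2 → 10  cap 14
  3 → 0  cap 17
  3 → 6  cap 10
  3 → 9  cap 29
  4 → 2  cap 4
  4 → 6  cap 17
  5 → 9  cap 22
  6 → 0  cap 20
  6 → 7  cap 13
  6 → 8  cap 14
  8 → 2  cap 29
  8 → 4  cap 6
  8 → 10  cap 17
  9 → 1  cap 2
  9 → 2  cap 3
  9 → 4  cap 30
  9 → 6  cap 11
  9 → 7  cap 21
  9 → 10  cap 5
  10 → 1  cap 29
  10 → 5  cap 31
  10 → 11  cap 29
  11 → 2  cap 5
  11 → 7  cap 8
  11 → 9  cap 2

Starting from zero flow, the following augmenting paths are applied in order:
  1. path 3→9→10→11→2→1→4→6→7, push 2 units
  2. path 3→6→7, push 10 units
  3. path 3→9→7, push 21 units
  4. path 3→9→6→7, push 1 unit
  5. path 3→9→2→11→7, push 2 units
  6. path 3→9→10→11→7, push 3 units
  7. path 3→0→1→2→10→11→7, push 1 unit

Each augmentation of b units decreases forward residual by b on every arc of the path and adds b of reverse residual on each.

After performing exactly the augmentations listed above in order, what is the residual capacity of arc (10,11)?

after path 1 (3→9→10→11→2→1→4→6→7, push 2): res(10,11)=27
after path 2 (3→6→7, push 10): res(10,11)=27
after path 3 (3→9→7, push 21): res(10,11)=27
after path 4 (3→9→6→7, push 1): res(10,11)=27
after path 5 (3→9→2→11→7, push 2): res(10,11)=27
after path 6 (3→9→10→11→7, push 3): res(10,11)=24
after path 7 (3→0→1→2→10→11→7, push 1): res(10,11)=23

Residual capacity of (10,11): 23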